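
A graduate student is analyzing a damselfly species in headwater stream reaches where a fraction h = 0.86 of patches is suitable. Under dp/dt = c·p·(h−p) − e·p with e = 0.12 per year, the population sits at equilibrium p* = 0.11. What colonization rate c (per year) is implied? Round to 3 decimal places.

At equilibrium c(h−p*) = e, so c = e/(h−p*).
c = 0.12/(0.86 − 0.11) = 0.12/0.7500 = 0.1600.

0.160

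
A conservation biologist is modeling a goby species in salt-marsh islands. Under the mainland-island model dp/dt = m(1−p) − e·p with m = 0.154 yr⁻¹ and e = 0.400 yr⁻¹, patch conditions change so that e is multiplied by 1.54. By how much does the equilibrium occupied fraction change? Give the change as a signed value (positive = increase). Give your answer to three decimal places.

-0.078

Before: p* = 0.154/(0.154+0.400) = 0.2780.
After: m = 0.154, e = 0.616; p* = 0.154/0.7700 = 0.2000.
Δp* = 0.2000 − 0.2780 = -0.0780.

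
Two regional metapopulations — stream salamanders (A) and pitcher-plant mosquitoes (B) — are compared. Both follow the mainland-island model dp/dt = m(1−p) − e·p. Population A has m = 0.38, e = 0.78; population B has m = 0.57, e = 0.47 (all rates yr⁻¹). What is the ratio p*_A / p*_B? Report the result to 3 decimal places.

0.598

A: p*_A = m/(m+e) = 0.38/1.1600 = 0.3276.
B: p*_B = 0.57/1.0400 = 0.5481.
p*_A / p*_B = 0.3276/0.5481 = 0.5977.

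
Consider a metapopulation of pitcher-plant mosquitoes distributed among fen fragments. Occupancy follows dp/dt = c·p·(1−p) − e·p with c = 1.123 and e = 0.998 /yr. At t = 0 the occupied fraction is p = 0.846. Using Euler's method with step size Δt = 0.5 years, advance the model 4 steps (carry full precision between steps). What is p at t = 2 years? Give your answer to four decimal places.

0.2885

Update rule: p ← p + [c·p·(1−p) − e·p]·Δt with Δt = 0.5.
  1  |  dp/dt·Δt = -0.349000  |  p_1 = 0.497000
  2  |  dp/dt·Δt = -0.107633  |  p_2 = 0.389367
  3  |  dp/dt·Δt = -0.060792  |  p_3 = 0.328575
  4  |  dp/dt·Δt = -0.040085  |  p_4 = 0.288491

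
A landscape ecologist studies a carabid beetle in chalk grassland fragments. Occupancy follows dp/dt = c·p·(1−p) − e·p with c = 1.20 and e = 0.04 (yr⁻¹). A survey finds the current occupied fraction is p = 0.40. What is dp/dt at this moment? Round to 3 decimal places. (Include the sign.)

0.272

Colonization term: c·p·(1−p) = 1.20×0.40×0.6000 = 0.28800.
Extinction term: e·p = 0.01600.
dp/dt = 0.28800 − 0.01600 = 0.27200.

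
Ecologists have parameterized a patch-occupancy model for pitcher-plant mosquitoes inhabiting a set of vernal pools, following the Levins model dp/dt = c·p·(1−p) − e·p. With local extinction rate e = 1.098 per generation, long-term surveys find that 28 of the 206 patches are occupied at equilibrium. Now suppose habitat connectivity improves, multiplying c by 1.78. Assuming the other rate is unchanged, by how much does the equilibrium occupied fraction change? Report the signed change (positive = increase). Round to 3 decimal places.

Observed p* = 28/206 = 0.13592.
Balance c(1−p*) = e gives c = e/(1 − 0.13592) = 1.098/0.86408 = 1.27072.
New p* = 1 − e/c = 1 − 1.09800/2.26188 = 0.51456.
Δp* = 0.51456 − 0.13592 = +0.37864.

0.379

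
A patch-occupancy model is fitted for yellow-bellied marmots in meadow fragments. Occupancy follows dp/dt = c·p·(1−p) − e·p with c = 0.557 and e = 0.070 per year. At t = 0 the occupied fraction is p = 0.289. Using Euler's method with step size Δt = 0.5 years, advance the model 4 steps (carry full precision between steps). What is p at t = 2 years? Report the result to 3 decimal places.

Update rule: p ← p + [c·p·(1−p) − e·p]·Δt with Δt = 0.5.
  1  |  dp/dt·Δt = +0.047111  |  p_1 = 0.336111
  2  |  dp/dt·Δt = +0.050381  |  p_2 = 0.386492
  3  |  dp/dt·Δt = +0.052510  |  p_3 = 0.439001
  4  |  dp/dt·Δt = +0.053224  |  p_4 = 0.492225

0.492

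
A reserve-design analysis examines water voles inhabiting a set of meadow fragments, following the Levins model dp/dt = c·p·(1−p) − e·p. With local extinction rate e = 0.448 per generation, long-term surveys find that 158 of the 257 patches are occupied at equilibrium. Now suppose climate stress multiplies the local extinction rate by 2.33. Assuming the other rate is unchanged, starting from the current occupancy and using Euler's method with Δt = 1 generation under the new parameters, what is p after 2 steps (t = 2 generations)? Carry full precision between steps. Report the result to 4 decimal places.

0.2063

Observed p* = 158/257 = 0.61479.
Balance c(1−p*) = e gives c = e/(1 − 0.61479) = 0.448/0.38521 = 1.16299.
Starting from p₀ = 0.61479; update p ← p + (dp/dt)·Δt with the new parameters.
t = 1: p = 0.61479 + (-0.36631) = 0.24847
t = 2: p = 0.24847 + (-0.04220) = 0.20628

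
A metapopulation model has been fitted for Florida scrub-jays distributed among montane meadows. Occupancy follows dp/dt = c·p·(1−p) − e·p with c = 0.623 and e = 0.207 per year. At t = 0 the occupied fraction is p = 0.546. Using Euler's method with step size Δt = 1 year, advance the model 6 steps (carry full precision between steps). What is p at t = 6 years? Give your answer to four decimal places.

0.6611

Update rule: p ← p + [c·p·(1−p) − e·p]·Δt with Δt = 1.
step 1: Δp = +0.04141, p = 0.58741
step 2: Δp = +0.02940, p = 0.61681
step 3: Δp = +0.01957, p = 0.63638
step 4: Δp = +0.01243, p = 0.64881
step 5: Δp = +0.00765, p = 0.65646
step 6: Δp = +0.00461, p = 0.66107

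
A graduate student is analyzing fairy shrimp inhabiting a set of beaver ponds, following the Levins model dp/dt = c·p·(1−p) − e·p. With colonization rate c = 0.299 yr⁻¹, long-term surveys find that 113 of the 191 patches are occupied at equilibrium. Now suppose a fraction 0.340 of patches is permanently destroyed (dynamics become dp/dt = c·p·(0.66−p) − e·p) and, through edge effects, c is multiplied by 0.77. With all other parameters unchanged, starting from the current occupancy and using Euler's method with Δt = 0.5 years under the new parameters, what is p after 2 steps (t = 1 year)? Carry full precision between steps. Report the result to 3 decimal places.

0.532

Observed p* = 113/191 = 0.59162.
Balance c(1−p*) = e gives e = 0.299×(1 − 0.59162) = 0.12210.
Starting from p₀ = 0.59162; update p ← p + (dp/dt)·Δt with the new parameters.
  1  |  dp/dt·Δt = -0.031463  |  p_1 = 0.560160
  2  |  dp/dt·Δt = -0.027761  |  p_2 = 0.532399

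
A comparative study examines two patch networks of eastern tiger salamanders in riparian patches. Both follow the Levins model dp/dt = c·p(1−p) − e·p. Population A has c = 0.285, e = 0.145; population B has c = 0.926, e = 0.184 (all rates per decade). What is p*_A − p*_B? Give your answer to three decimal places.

-0.310

A: p*_A = 1 − 0.145/0.285 = 0.4912.
B: p*_B = 1 − 0.184/0.926 = 0.8013.
p*_A − p*_B = 0.4912 − 0.8013 = -0.3101.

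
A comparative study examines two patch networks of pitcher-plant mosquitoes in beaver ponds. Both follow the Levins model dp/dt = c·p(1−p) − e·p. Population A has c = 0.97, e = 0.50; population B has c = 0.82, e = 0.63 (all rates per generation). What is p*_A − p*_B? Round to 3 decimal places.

A: p*_A = 1 − 0.50/0.97 = 0.4845.
B: p*_B = 1 − 0.63/0.82 = 0.2317.
p*_A − p*_B = 0.4845 − 0.2317 = 0.2528.

0.253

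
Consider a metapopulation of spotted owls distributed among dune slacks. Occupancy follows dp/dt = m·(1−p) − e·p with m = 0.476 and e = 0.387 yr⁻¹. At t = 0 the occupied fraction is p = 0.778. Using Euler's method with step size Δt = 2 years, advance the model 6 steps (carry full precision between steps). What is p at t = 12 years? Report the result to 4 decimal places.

0.5847

Update rule: p ← p + [m·(1−p) − e·p]·Δt with Δt = 2.
  1  |  dp/dt·Δt = -0.390828  |  p_1 = 0.387172
  2  |  dp/dt·Δt = +0.283741  |  p_2 = 0.670913
  3  |  dp/dt·Δt = -0.205996  |  p_3 = 0.464917
  4  |  dp/dt·Δt = +0.149553  |  p_4 = 0.614470
  5  |  dp/dt·Δt = -0.108576  |  p_5 = 0.505895
  6  |  dp/dt·Δt = +0.078826  |  p_6 = 0.584720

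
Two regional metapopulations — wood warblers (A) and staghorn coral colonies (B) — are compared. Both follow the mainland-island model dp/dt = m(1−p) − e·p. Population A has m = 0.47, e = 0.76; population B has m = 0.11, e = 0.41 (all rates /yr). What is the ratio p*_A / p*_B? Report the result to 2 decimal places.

1.81

A: p*_A = m/(m+e) = 0.47/1.2300 = 0.3821.
B: p*_B = 0.11/0.5200 = 0.2115.
p*_A / p*_B = 0.3821/0.2115 = 1.8064.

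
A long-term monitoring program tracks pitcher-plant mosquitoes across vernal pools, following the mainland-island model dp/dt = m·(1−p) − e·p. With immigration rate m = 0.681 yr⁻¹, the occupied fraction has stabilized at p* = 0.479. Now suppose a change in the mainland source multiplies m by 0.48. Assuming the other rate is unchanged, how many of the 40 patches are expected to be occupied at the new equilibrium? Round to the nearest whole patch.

Balance m(1−p*) = e·p* gives e = m(1−p*)/p* = 0.681×0.52100/0.47900 = 0.74071.
New p* = m/(m+e) = 0.32688/(0.32688+0.74071) = 0.30618.
Expected occupied = 40 × 0.30618 = 12.25 ≈ 12.

12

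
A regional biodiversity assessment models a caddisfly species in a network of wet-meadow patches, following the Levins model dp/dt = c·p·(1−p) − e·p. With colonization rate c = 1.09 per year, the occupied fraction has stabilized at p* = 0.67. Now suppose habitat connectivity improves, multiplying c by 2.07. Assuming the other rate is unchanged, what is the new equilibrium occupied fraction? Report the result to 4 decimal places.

Balance c(1−p*) = e gives e = 1.09×(1 − 0.67000) = 0.35970.
New p* = 1 − e/c = 1 − 0.35970/2.25630 = 0.84058.

0.8406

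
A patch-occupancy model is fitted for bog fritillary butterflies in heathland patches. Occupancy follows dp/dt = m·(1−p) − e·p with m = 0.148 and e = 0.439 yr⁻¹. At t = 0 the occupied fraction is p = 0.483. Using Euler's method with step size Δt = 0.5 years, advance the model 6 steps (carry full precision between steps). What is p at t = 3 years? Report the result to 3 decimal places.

0.281

Update rule: p ← p + [m·(1−p) − e·p]·Δt with Δt = 0.5.
  1  |  dp/dt·Δt = -0.067761  |  p_1 = 0.415239
  2  |  dp/dt·Δt = -0.047873  |  p_2 = 0.367367
  3  |  dp/dt·Δt = -0.033822  |  p_3 = 0.333545
  4  |  dp/dt·Δt = -0.023895  |  p_4 = 0.309649
  5  |  dp/dt·Δt = -0.016882  |  p_5 = 0.292767
  6  |  dp/dt·Δt = -0.011927  |  p_6 = 0.280840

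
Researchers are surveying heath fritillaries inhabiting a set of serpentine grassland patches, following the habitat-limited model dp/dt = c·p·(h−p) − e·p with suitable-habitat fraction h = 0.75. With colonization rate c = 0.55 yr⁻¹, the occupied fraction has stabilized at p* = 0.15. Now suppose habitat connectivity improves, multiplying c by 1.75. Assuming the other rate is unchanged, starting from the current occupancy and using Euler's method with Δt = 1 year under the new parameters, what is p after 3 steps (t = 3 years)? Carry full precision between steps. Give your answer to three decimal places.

0.266

Balance c(h−p*) = e gives e = 0.55×(0.75 − 0.15000) = 0.33000.
Starting from p₀ = 0.15000; update p ← p + (dp/dt)·Δt with the new parameters.
  1  |  dp/dt·Δt = +0.037125  |  p_1 = 0.187125
  2  |  dp/dt·Δt = +0.039627  |  p_2 = 0.226752
  3  |  dp/dt·Δt = +0.039370  |  p_3 = 0.266122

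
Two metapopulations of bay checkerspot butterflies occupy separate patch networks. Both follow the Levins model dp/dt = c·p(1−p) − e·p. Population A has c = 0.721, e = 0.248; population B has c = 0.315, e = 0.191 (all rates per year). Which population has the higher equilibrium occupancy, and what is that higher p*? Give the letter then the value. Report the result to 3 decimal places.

A, 0.656

A: p*_A = 1 − 0.248/0.721 = 0.6560.
B: p*_B = 1 − 0.191/0.315 = 0.3937.
A is higher at 0.6560.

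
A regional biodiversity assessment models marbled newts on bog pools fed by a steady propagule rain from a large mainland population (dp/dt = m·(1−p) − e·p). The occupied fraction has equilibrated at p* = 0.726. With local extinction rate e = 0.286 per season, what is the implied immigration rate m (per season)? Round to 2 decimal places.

At equilibrium m(1−p*) = e·p*, so m = e·p*/(1−p*).
m = 0.286 × 0.726 / 0.2740 = 0.2076/0.2740 = 0.7578.

0.76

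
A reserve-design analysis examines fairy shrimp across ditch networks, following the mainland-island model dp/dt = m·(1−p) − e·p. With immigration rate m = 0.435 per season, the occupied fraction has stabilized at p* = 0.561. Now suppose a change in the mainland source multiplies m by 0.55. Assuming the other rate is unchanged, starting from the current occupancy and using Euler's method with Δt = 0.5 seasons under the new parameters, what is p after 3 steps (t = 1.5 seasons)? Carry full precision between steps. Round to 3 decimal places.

Balance m(1−p*) = e·p* gives e = m(1−p*)/p* = 0.435×0.43900/0.56100 = 0.34040.
Starting from p₀ = 0.56100; update p ← p + (dp/dt)·Δt with the new parameters.
p: 0.56100 → 0.51803  (Δp = -0.04297)
p: 0.51803 → 0.48752  (Δp = -0.03051)
p: 0.48752 → 0.46585  (Δp = -0.02167)

0.466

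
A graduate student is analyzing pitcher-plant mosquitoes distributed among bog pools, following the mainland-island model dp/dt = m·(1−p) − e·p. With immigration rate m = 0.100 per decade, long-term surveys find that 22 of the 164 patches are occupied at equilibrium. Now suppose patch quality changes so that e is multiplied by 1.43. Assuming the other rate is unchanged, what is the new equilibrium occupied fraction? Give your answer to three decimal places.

0.098

Observed p* = 22/164 = 0.13415.
Balance m(1−p*) = e·p* gives e = m(1−p*)/p* = 0.100×0.86585/0.13415 = 0.64543.
New p* = m/(m+e) = 0.10000/(0.10000+0.92296) = 0.09776.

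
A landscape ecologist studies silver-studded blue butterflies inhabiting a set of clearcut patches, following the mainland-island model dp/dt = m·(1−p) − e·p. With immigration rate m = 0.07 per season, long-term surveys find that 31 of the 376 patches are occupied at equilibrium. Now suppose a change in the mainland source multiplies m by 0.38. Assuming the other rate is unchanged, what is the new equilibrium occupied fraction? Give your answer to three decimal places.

0.033

Observed p* = 31/376 = 0.08245.
Balance m(1−p*) = e·p* gives e = m(1−p*)/p* = 0.07×0.91755/0.08245 = 0.77900.
New p* = m/(m+e) = 0.02660/(0.02660+0.77900) = 0.03302.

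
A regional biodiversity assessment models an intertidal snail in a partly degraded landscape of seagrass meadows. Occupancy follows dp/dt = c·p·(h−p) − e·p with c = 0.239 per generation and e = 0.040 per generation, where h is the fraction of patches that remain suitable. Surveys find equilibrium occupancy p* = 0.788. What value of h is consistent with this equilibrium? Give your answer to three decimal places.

At equilibrium c(h−p*) = e, so h = p* + e/c.
h = 0.788 + 0.040/0.239 = 0.788 + 0.1674 = 0.9554.

0.955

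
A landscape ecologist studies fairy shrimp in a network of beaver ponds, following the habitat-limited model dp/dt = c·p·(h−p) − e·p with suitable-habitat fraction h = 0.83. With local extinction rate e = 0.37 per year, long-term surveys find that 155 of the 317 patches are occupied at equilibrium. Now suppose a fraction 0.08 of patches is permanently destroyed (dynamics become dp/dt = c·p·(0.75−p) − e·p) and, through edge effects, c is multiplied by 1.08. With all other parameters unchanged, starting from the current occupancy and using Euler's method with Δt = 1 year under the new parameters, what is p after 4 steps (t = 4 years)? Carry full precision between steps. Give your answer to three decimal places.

0.437

Observed p* = 155/317 = 0.48896.
Balance c(h−p*) = e gives c = e/(0.83 − 0.48896) = 0.37/0.34104 = 1.08491.
Starting from p₀ = 0.48896; update p ← p + (dp/dt)·Δt with the new parameters.
p: 0.48896 → 0.45760  (Δp = -0.03136)
p: 0.45760 → 0.44506  (Δp = -0.01253)
p: 0.44506 → 0.43941  (Δp = -0.00565)
p: 0.43941 → 0.43674  (Δp = -0.00267)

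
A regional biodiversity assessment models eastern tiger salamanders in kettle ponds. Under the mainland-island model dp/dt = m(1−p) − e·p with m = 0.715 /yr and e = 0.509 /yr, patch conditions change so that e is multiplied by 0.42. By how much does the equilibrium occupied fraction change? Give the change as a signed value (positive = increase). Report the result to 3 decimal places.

Before: p* = 0.715/(0.715+0.509) = 0.5842.
After: m = 0.715, e = 0.21378; p* = 0.715/0.9288 = 0.7698.
Δp* = 0.7698 − 0.5842 = +0.1857.

0.186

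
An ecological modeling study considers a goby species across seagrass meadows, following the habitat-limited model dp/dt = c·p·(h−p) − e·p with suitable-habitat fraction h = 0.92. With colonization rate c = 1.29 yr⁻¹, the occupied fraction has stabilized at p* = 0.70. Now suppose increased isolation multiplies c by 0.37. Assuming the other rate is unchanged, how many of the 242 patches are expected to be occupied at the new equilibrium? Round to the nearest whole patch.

79

Balance c(h−p*) = e gives e = 1.29×(0.92 − 0.70000) = 0.28380.
New p* = 0.92 − e/c = 0.92 − 0.28380/0.47730 = 0.32541.
Expected occupied = 242 × 0.32541 = 78.75 ≈ 79.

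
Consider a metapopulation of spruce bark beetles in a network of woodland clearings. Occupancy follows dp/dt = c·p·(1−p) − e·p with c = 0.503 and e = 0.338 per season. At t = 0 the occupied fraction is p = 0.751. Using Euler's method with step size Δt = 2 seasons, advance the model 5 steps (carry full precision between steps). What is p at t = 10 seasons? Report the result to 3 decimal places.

Update rule: p ← p + [c·p·(1−p) − e·p]·Δt with Δt = 2.
t = 2: p = 0.75100 + (-0.31956) = 0.43144
t = 4: p = 0.43144 + (-0.04488) = 0.38656
t = 6: p = 0.38656 + (-0.02276) = 0.36380
t = 8: p = 0.36380 + (-0.01309) = 0.35071
t = 10: p = 0.35071 + (-0.00800) = 0.34271

0.343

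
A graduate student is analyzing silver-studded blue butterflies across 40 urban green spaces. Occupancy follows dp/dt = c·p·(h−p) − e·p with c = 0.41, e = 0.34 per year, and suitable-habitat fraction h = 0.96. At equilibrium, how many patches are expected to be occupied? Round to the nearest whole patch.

p* = h − e/c = 0.96 − 0.8293 = 0.1307.
Expected occupied patches = N × p* = 40 × 0.1307 = 5.23 ≈ 5.

5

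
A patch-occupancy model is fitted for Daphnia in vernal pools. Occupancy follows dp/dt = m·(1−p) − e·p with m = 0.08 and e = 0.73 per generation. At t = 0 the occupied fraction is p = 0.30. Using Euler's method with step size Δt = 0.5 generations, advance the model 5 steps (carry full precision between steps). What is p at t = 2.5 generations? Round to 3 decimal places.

0.114

Update rule: p ← p + [m·(1−p) − e·p]·Δt with Δt = 0.5.
  1  |  dp/dt·Δt = -0.081500  |  p_1 = 0.218500
  2  |  dp/dt·Δt = -0.048492  |  p_2 = 0.170007
  3  |  dp/dt·Δt = -0.028853  |  p_3 = 0.141154
  4  |  dp/dt·Δt = -0.017168  |  p_4 = 0.123987
  5  |  dp/dt·Δt = -0.010215  |  p_5 = 0.113772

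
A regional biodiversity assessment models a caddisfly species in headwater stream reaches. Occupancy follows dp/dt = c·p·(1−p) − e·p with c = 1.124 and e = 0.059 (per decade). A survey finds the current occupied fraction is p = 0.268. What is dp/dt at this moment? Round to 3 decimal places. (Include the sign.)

0.205

Colonization term: c·p·(1−p) = 1.124×0.268×0.7320 = 0.22050.
Extinction term: e·p = 0.01581.
dp/dt = 0.22050 − 0.01581 = 0.20469.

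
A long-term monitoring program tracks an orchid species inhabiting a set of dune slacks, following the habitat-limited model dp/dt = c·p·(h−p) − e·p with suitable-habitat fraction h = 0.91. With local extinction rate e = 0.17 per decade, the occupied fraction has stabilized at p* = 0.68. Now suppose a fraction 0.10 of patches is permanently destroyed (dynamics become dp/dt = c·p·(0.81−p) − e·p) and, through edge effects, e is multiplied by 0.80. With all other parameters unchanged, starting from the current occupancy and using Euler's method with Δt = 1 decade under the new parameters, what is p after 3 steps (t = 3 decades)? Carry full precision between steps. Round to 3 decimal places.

Balance c(h−p*) = e gives c = e/(0.91 − 0.68000) = 0.17/0.23000 = 0.73913.
Starting from p₀ = 0.68000; update p ← p + (dp/dt)·Δt with the new parameters.
step 1: Δp = -0.02714, p = 0.65286
step 2: Δp = -0.01296, p = 0.63990
step 3: Δp = -0.00657, p = 0.63332

0.633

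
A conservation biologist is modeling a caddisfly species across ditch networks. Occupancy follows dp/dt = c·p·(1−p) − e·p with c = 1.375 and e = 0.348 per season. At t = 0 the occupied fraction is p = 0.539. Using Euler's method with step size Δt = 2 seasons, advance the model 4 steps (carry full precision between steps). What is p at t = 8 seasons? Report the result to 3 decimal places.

0.627

Update rule: p ← p + [c·p·(1−p) − e·p]·Δt with Δt = 2.
step 1: Δp = +0.30817, p = 0.84717
step 2: Δp = -0.23359, p = 0.61359
step 3: Δp = +0.22497, p = 0.83855
step 4: Δp = -0.21133, p = 0.62722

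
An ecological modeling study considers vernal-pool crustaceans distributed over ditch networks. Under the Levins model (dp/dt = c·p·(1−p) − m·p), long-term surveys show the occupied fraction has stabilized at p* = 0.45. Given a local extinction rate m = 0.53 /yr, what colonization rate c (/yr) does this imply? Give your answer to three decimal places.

At equilibrium c(1−p*) = m, so c = m/(1−p*).
c = 0.53/(1 − 0.45) = 0.53/0.5500 = 0.9636.

0.964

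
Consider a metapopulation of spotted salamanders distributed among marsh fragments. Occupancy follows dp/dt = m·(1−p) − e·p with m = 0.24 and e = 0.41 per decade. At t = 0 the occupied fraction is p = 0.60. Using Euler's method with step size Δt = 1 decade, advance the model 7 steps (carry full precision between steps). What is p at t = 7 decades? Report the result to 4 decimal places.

0.3694

Update rule: p ← p + [m·(1−p) − e·p]·Δt with Δt = 1.
step 1: Δp = -0.15000, p = 0.45000
step 2: Δp = -0.05250, p = 0.39750
step 3: Δp = -0.01838, p = 0.37913
step 4: Δp = -0.00643, p = 0.37269
step 5: Δp = -0.00225, p = 0.37044
step 6: Δp = -0.00079, p = 0.36965
step 7: Δp = -0.00028, p = 0.36938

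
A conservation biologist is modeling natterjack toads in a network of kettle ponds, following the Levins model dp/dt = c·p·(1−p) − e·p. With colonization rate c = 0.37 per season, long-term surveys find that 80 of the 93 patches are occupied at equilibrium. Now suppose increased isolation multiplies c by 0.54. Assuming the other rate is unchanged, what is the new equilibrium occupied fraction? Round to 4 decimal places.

0.7411

Observed p* = 80/93 = 0.86022.
Balance c(1−p*) = e gives e = 0.37×(1 − 0.86022) = 0.05172.
New p* = 1 − e/c = 1 − 0.05172/0.19980 = 0.74114.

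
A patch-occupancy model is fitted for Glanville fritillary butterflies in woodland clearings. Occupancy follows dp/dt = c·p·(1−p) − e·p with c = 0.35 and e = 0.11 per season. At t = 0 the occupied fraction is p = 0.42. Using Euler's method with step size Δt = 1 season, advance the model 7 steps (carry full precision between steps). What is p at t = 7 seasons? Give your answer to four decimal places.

0.6209

Update rule: p ← p + [c·p·(1−p) − e·p]·Δt with Δt = 1.
  1  |  dp/dt·Δt = +0.039060  |  p_1 = 0.459060
  2  |  dp/dt·Δt = +0.036417  |  p_2 = 0.495477
  3  |  dp/dt·Δt = +0.032990  |  p_3 = 0.528467
  4  |  dp/dt·Δt = +0.029085  |  p_4 = 0.557552
  5  |  dp/dt·Δt = +0.025010  |  p_5 = 0.582562
  6  |  dp/dt·Δt = +0.021032  |  p_6 = 0.603595
  7  |  dp/dt·Δt = +0.017348  |  p_7 = 0.620943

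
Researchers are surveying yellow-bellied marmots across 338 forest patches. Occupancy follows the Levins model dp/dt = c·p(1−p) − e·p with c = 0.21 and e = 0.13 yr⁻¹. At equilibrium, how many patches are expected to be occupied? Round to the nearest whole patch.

129

p* = 1 − e/c = 1 − 0.13/0.21 = 0.3810.
Expected occupied patches = N × p* = 338 × 0.3810 = 128.76 ≈ 129.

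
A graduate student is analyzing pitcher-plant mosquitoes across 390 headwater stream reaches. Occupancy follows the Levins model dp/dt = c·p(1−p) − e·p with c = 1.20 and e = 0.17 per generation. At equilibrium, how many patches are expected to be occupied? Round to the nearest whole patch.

335

p* = 1 − e/c = 1 − 0.17/1.20 = 0.8583.
Expected occupied patches = N × p* = 390 × 0.8583 = 334.75 ≈ 335.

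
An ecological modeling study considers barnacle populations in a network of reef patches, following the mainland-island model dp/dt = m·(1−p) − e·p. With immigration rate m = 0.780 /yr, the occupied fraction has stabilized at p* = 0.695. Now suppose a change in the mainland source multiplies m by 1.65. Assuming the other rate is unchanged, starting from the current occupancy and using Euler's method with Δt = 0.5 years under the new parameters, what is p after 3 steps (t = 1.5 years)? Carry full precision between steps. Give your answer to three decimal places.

0.789

Balance m(1−p*) = e·p* gives e = m(1−p*)/p* = 0.780×0.30500/0.69500 = 0.34230.
Starting from p₀ = 0.69500; update p ← p + (dp/dt)·Δt with the new parameters.
p: 0.69500 → 0.77232  (Δp = +0.07732)
p: 0.77232 → 0.78665  (Δp = +0.01433)
p: 0.78665 → 0.78930  (Δp = +0.00266)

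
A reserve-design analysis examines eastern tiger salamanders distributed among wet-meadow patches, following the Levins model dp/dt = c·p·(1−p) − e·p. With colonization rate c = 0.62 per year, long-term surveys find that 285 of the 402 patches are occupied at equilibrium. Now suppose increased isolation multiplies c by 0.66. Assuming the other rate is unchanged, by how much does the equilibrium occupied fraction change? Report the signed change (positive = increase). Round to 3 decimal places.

-0.150

Observed p* = 285/402 = 0.70896.
Balance c(1−p*) = e gives e = 0.62×(1 − 0.70896) = 0.18044.
New p* = 1 − e/c = 1 − 0.18044/0.40920 = 0.55904.
Δp* = 0.55904 − 0.70896 = -0.14992.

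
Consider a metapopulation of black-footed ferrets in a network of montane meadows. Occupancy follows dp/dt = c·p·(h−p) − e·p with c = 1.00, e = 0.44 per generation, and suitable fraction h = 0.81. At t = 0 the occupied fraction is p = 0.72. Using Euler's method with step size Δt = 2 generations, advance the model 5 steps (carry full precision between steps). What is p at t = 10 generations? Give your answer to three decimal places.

0.366

Update rule: p ← p + [c·p·(h−p) − e·p]·Δt with Δt = 2.
p: 0.72000 → 0.21600  (Δp = -0.50400)
p: 0.21600 → 0.28253  (Δp = +0.06653)
p: 0.28253 → 0.33195  (Δp = +0.04943)
p: 0.33195 → 0.35721  (Δp = +0.02526)
p: 0.35721 → 0.36635  (Δp = +0.00914)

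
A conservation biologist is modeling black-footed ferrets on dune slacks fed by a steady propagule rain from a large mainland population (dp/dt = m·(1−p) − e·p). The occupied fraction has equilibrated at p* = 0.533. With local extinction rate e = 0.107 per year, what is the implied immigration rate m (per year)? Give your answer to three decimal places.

0.122

At equilibrium m(1−p*) = e·p*, so m = e·p*/(1−p*).
m = 0.107 × 0.533 / 0.4670 = 0.0570/0.4670 = 0.1221.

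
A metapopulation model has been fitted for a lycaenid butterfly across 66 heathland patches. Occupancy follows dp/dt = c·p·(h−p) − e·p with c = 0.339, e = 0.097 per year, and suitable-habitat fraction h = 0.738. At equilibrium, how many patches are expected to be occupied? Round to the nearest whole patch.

30

p* = h − e/c = 0.738 − 0.2861 = 0.4519.
Expected occupied patches = N × p* = 66 × 0.4519 = 29.82 ≈ 30.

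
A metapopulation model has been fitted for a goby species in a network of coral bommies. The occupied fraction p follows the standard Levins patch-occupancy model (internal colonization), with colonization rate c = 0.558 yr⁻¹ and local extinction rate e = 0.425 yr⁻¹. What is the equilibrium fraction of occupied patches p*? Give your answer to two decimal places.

Setting dp/dt = 0 and dividing through by p* gives c·(1−p*) = e.
So p* = 1 − e/c = 1 − 0.425/0.558 = 1 − 0.7616 = 0.2384.

0.24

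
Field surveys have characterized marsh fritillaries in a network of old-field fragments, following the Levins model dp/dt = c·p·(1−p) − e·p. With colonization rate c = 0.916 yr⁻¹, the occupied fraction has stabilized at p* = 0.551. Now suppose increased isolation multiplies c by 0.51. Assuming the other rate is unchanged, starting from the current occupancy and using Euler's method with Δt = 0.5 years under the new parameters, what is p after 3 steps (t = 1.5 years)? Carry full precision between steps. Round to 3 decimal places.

Balance c(1−p*) = e gives e = 0.916×(1 − 0.55100) = 0.41128.
Starting from p₀ = 0.55100; update p ← p + (dp/dt)·Δt with the new parameters.
p: 0.55100 → 0.49548  (Δp = -0.05552)
p: 0.49548 → 0.45198  (Δp = -0.04350)
p: 0.45198 → 0.41689  (Δp = -0.03509)

0.417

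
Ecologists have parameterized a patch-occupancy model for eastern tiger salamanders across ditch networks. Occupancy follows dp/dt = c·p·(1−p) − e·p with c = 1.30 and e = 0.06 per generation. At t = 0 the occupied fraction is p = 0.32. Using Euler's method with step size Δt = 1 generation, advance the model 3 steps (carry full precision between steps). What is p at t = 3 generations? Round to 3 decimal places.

Update rule: p ← p + [c·p·(1−p) − e·p]·Δt with Δt = 1.
step 1: Δp = +0.26368, p = 0.58368
step 2: Δp = +0.28088, p = 0.86456
step 3: Δp = +0.10036, p = 0.96491

0.965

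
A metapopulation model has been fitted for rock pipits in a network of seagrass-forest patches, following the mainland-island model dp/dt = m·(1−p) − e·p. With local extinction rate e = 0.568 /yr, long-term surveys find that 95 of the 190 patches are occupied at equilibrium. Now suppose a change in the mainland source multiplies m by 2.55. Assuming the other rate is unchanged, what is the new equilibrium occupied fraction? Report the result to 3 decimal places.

Observed p* = 95/190 = 0.50000.
Balance m(1−p*) = e·p* gives m = e·p*/(1−p*) = 0.568×0.50000/0.50000 = 0.56800.
New p* = m/(m+e) = 1.44840/(1.44840+0.56800) = 0.71831.

0.718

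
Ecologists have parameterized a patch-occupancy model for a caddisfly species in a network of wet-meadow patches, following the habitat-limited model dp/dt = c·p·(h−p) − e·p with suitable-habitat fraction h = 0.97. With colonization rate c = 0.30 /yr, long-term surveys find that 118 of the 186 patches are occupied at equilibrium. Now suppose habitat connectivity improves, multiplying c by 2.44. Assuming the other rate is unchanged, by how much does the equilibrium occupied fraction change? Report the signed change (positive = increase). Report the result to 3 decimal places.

0.198

Observed p* = 118/186 = 0.63441.
Balance c(h−p*) = e gives e = 0.30×(0.97 − 0.63441) = 0.10068.
New p* = 0.97 − e/c = 0.97 − 0.10068/0.73200 = 0.83246.
Δp* = 0.83246 − 0.63441 = +0.19805.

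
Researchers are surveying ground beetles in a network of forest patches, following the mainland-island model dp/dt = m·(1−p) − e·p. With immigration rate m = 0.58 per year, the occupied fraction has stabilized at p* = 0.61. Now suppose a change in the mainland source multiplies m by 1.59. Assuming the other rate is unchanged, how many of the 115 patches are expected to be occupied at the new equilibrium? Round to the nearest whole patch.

Balance m(1−p*) = e·p* gives e = m(1−p*)/p* = 0.58×0.39000/0.61000 = 0.37082.
New p* = m/(m+e) = 0.92220/(0.92220+0.37082) = 0.71321.
Expected occupied = 115 × 0.71321 = 82.02 ≈ 82.

82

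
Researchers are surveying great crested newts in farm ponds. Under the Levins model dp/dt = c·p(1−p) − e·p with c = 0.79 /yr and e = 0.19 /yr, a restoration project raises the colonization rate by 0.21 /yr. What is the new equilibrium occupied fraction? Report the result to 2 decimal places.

0.81

Before: p* = 1 − 0.19/0.79 = 0.7595.
After the change, c = 1, e = 0.19, so p* = 1 − 0.19/1 = 0.8100.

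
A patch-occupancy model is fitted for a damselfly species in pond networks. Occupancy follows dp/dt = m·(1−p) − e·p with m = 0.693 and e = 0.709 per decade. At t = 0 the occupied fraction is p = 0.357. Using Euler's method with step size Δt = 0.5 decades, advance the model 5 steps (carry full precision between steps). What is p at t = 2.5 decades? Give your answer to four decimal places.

0.4940

Update rule: p ← p + [m·(1−p) − e·p]·Δt with Δt = 0.5.
step 1: Δp = +0.09624, p = 0.45324
step 2: Δp = +0.02878, p = 0.48202
step 3: Δp = +0.00860, p = 0.49062
step 4: Δp = +0.00257, p = 0.49320
step 5: Δp = +0.00077, p = 0.49397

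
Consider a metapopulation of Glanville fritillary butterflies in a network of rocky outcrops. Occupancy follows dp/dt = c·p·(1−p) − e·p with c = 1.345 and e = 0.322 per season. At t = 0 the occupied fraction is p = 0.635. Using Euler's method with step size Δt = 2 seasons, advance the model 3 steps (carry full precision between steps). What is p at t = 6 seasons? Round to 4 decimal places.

0.8450

Update rule: p ← p + [c·p·(1−p) − e·p]·Δt with Δt = 2.
  1  |  dp/dt·Δt = +0.214535  |  p_1 = 0.849535
  2  |  dp/dt·Δt = -0.203250  |  p_2 = 0.646285
  3  |  dp/dt·Δt = +0.198729  |  p_3 = 0.845013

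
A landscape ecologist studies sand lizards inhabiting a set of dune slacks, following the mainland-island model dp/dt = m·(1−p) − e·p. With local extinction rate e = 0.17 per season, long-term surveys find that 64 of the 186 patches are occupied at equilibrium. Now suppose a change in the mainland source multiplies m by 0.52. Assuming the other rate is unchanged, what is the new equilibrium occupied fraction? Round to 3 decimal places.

0.214

Observed p* = 64/186 = 0.34409.
Balance m(1−p*) = e·p* gives m = e·p*/(1−p*) = 0.17×0.34409/0.65591 = 0.08918.
New p* = m/(m+e) = 0.04637/(0.04637+0.17000) = 0.21431.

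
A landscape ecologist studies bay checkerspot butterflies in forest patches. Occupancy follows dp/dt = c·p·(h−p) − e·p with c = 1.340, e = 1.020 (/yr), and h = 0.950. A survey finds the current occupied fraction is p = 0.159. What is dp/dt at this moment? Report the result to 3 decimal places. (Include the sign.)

0.006

Colonization term: c·p·(h−p) = 1.340×0.159×0.7910 = 0.16853.
Extinction term: e·p = 0.16218.
dp/dt = 0.16853 − 0.16218 = 0.00635.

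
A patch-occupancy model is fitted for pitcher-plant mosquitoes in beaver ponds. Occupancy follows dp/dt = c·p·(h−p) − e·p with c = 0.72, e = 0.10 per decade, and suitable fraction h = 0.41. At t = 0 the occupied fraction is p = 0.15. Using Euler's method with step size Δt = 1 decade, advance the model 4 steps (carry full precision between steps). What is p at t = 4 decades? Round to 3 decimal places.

Update rule: p ← p + [c·p·(h−p) − e·p]·Δt with Δt = 1.
t = 1: p = 0.15000 + (+0.01308) = 0.16308
t = 2: p = 0.16308 + (+0.01268) = 0.17576
t = 3: p = 0.17576 + (+0.01207) = 0.18783
t = 4: p = 0.18783 + (+0.01126) = 0.19909

0.199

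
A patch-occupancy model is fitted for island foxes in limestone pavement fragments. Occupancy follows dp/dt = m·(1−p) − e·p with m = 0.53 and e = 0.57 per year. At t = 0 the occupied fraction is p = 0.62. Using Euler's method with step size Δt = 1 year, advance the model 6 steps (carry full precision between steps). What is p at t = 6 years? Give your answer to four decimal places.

Update rule: p ← p + [m·(1−p) − e·p]·Δt with Δt = 1.
p: 0.62000 → 0.46800  (Δp = -0.15200)
p: 0.46800 → 0.48320  (Δp = +0.01520)
p: 0.48320 → 0.48168  (Δp = -0.00152)
p: 0.48168 → 0.48183  (Δp = +0.00015)
p: 0.48183 → 0.48182  (Δp = -0.00002)
p: 0.48182 → 0.48182  (Δp = +0.00000)

0.4818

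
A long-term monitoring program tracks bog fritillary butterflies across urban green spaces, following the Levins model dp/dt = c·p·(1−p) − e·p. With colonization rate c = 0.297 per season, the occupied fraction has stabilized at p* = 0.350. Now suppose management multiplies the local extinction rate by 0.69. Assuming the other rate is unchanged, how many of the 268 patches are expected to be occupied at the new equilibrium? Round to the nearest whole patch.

Balance c(1−p*) = e gives e = 0.297×(1 − 0.35000) = 0.19305.
New p* = 1 − e/c = 1 − 0.13320/0.29700 = 0.55152.
Expected occupied = 268 × 0.55152 = 147.81 ≈ 148.

148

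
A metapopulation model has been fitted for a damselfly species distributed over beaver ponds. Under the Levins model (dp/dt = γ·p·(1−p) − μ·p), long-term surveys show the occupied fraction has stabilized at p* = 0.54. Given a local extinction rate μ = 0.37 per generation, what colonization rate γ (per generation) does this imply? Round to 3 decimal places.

0.804

At equilibrium γ(1−p*) = μ, so γ = μ/(1−p*).
γ = 0.37/(1 − 0.54) = 0.37/0.4600 = 0.8043.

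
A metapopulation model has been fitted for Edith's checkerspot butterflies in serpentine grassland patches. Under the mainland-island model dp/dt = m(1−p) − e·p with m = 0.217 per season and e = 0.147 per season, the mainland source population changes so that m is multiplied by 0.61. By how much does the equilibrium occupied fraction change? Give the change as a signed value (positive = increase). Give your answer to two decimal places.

Before: p* = 0.217/(0.217+0.147) = 0.5962.
After: m = 0.13237, e = 0.147; p* = 0.13237/0.2794 = 0.4738.
Δp* = 0.4738 − 0.5962 = -0.1223.

-0.12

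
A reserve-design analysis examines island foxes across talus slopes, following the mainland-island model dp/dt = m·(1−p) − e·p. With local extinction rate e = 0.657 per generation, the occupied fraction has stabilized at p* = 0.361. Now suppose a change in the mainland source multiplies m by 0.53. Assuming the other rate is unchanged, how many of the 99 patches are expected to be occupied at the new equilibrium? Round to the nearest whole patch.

23

Balance m(1−p*) = e·p* gives m = e·p*/(1−p*) = 0.657×0.36100/0.63900 = 0.37117.
New p* = m/(m+e) = 0.19672/(0.19672+0.65700) = 0.23043.
Expected occupied = 99 × 0.23043 = 22.81 ≈ 23.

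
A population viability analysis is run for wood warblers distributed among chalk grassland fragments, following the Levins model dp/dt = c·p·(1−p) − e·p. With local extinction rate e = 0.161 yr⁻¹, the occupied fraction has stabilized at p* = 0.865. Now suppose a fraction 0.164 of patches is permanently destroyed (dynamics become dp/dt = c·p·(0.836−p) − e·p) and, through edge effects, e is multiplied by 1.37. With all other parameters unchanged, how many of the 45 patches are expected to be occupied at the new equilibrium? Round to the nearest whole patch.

29

Balance c(1−p*) = e gives c = e/(1 − 0.86500) = 0.161/0.13500 = 1.19259.
New p* = 0.836 − e/c = 0.836 − 0.22057/1.19259 = 0.65105.
Expected occupied = 45 × 0.65105 = 29.30 ≈ 29.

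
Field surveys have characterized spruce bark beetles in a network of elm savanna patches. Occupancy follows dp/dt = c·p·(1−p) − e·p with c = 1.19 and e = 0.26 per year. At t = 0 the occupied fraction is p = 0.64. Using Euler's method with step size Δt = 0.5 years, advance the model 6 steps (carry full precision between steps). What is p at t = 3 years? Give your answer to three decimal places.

0.777

Update rule: p ← p + [c·p·(1−p) − e·p]·Δt with Δt = 0.5.
  1  |  dp/dt·Δt = +0.053888  |  p_1 = 0.693888
  2  |  dp/dt·Δt = +0.036177  |  p_2 = 0.730065
  3  |  dp/dt·Δt = +0.022348  |  p_3 = 0.752413
  4  |  dp/dt·Δt = +0.013027  |  p_4 = 0.765441
  5  |  dp/dt·Δt = +0.007320  |  p_5 = 0.772760
  6  |  dp/dt·Δt = +0.004024  |  p_6 = 0.776785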